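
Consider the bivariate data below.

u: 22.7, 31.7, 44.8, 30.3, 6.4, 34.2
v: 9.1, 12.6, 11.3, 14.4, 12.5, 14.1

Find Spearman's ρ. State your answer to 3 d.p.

0.143

Rank u: 2, 4, 6, 3, 1, 5
Rank v: 1, 4, 2, 6, 3, 5
d = rank(u) − rank(v): 1, 0, 4, -3, -2, 0; Σd² = 30
ρ = 1 − 6Σd² / [n(n²−1)] = 1 − 6×30 / (6×35) = 1 − 180/210 ≈ 0.143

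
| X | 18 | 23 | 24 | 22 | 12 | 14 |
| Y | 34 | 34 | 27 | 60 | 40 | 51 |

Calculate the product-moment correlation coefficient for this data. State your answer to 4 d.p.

-0.2506

n = 6, ΣX = 113, ΣY = 246, ΣX² = 2253, ΣY² = 10842, ΣXY = 4556
nΣXY − ΣXΣY = 27336 − 27798 = -462
nΣX² − (ΣX)² = 13518 − 12769 = 749; nΣY² − (ΣY)² = 65052 − 60516 = 4536
r = -462 / √(749 × 4536) = -462 / 1843.2211 ≈ -0.2506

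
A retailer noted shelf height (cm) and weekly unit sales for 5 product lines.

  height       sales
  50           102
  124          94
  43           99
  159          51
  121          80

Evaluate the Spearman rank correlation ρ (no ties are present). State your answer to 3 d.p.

-0.800

Rank height: 2, 4, 1, 5, 3
Rank sales: 5, 3, 4, 1, 2
d = rank(height) − rank(sales): -3, 1, -3, 4, 1; Σd² = 36
ρ = 1 − 6Σd² / [n(n²−1)] = 1 − 6×36 / (5×24) = 1 − 216/120 ≈ -0.800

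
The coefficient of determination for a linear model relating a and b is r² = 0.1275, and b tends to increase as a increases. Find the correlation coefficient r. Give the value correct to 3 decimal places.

|r| = √0.1275 = 0.357
The association is positive, so r = 0.357.

0.357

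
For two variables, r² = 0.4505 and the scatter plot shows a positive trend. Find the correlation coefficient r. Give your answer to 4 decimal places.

0.6712

|r| = √0.4505 = 0.6712
The association is positive, so r = 0.6712.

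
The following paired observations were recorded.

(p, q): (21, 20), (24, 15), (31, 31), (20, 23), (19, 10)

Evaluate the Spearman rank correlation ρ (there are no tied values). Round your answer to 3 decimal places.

0.600

Rank p: 3, 4, 5, 2, 1
Rank q: 3, 2, 5, 4, 1
d = rank(p) − rank(q): 0, 2, 0, -2, 0; Σd² = 8
ρ = 1 − 6Σd² / [n(n²−1)] = 1 − 6×8 / (5×24) = 1 − 48/120 ≈ 0.600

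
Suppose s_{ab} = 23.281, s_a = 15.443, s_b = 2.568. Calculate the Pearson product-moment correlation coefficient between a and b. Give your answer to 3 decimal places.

r = Cov(a,b) / (s_a · s_b) = 23.281 / (15.443 × 2.568)
  = 23.281 / 39.6576 ≈ 0.587

0.587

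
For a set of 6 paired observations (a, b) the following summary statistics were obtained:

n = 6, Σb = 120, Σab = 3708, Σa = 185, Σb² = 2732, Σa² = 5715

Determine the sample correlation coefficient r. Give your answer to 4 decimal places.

0.1334

r = (nΣab − ΣaΣb) / √[(nΣa² − (Σa)²)(nΣb² − (Σb)²)]
Numerator: 6×3708 − 185×120 = 48
Denominator: √[(34290 − 34225)(16392 − 14400)] = √[65 × 1992] = 359.8333
r = 48 / 359.8333 ≈ 0.1334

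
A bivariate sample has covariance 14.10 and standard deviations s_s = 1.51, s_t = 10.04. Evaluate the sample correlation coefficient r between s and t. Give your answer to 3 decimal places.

0.930

r = Cov(s,t) / (s_s · s_t) = 14.10 / (1.51 × 10.04)
  = 14.10 / 15.1604 ≈ 0.930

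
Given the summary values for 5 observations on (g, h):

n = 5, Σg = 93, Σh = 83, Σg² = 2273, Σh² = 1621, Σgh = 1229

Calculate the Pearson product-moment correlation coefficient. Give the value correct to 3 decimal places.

-0.866

r = (nΣgh − ΣgΣh) / √[(nΣg² − (Σg)²)(nΣh² − (Σh)²)]
Numerator: 5×1229 − 93×83 = -1574
Denominator: √[(11365 − 8649)(8105 − 6889)] = √[2716 × 1216] = 1817.3211
r = -1574 / 1817.3211 ≈ -0.866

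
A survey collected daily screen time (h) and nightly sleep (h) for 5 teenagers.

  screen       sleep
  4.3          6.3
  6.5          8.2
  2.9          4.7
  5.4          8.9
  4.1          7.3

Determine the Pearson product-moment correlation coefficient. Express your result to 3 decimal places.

n = 5, Σx = 23.2, Σy = 35.4, Σx² = 115.12, Σy² = 261.52, Σxy = 172.01
nΣxy − ΣxΣy = 860.05 − 821.28 = 38.77
nΣx² − (Σx)² = 575.6 − 538.24 = 37.36; nΣy² − (Σy)² = 1307.6 − 1253.16 = 54.44
r = 38.77 / √(37.36 × 54.44) = 38.77 / 45.0985 ≈ 0.860

0.860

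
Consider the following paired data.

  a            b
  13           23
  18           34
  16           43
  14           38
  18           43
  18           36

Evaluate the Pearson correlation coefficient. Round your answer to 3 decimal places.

0.543

n = 6, Σa = 97, Σb = 217, Σa² = 1593, Σb² = 8123, Σab = 3553
nΣab − ΣaΣb = 21318 − 21049 = 269
nΣa² − (Σa)² = 9558 − 9409 = 149; nΣb² − (Σb)² = 48738 − 47089 = 1649
r = 269 / √(149 × 1649) = 269 / 495.6824 ≈ 0.543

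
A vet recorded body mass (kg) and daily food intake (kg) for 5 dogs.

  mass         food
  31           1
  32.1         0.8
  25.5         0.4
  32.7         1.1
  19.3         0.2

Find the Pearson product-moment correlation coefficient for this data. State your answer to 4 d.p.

0.9395

n = 5, Σx = 140.6, Σy = 3.5, Σx² = 4083.44, Σy² = 3.05, Σxy = 106.71
nΣxy − ΣxΣy = 533.55 − 492.1 = 41.45
nΣx² − (Σx)² = 20417.2 − 19768.36 = 648.84; nΣy² − (Σy)² = 15.25 − 12.25 = 3
r = 41.45 / √(648.84 × 3) = 41.45 / 44.1194 ≈ 0.9395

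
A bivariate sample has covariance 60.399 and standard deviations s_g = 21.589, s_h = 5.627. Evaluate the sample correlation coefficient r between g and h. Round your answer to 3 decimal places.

0.497

r = Cov(g,h) / (s_g · s_h) = 60.399 / (21.589 × 5.627)
  = 60.399 / 121.4813 ≈ 0.497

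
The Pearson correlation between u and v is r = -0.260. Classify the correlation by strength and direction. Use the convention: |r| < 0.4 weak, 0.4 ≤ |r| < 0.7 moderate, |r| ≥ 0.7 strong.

r = -0.260 < 0 so the relationship is negative.
|r| = 0.260, which falls in the weak range.

weak negative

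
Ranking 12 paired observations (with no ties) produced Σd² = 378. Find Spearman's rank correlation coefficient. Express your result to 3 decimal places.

-0.322

ρ = 1 − 6Σd² / [n(n²−1)] = 1 − 6×378 / (12×143)
  = 1 − 2268/1716 = 1 − 1.3217 ≈ -0.322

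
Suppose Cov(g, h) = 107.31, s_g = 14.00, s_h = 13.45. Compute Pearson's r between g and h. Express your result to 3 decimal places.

0.570

r = Cov(g,h) / (s_g · s_h) = 107.31 / (14.00 × 13.45)
  = 107.31 / 188.3000 ≈ 0.570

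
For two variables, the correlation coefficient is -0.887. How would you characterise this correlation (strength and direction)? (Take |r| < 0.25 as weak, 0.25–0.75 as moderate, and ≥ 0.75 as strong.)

r = -0.887 < 0 so the relationship is negative.
|r| = 0.887, which falls in the strong range.

strong negative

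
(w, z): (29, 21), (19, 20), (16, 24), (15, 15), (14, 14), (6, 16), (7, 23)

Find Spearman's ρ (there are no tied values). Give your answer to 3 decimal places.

0.286

Rank w: 7, 6, 5, 4, 3, 1, 2
Rank z: 5, 4, 7, 2, 1, 3, 6
d = rank(w) − rank(z): 2, 2, -2, 2, 2, -2, -4; Σd² = 40
ρ = 1 − 6Σd² / [n(n²−1)] = 1 − 6×40 / (7×48) = 1 − 240/336 ≈ 0.286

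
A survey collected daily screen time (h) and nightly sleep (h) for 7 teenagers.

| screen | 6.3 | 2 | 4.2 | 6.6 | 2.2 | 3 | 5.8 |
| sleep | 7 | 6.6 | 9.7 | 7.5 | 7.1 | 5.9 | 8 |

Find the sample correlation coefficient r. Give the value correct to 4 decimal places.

0.3181

n = 7, Σx = 30.1, Σy = 51.8, Σx² = 152.37, Σy² = 392.12, Σxy = 227.26
nΣxy − ΣxΣy = 1590.82 − 1559.18 = 31.64
nΣx² − (Σx)² = 1066.59 − 906.01 = 160.58; nΣy² − (Σy)² = 2744.84 − 2683.24 = 61.6
r = 31.64 / √(160.58 × 61.6) = 31.64 / 99.4572 ≈ 0.3181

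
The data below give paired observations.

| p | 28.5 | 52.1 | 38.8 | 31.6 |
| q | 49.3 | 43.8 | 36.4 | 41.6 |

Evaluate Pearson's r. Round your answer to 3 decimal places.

n = 4, Σp = 151, Σq = 171.1, Σp² = 6030.66, Σq² = 7404.45, Σpq = 6413.91
nΣpq − ΣpΣq = 25655.64 − 25836.1 = -180.46
nΣp² − (Σp)² = 24122.64 − 22801 = 1321.64; nΣq² − (Σq)² = 29617.8 − 29275.21 = 342.59
r = -180.46 / √(1321.64 × 342.59) = -180.46 / 672.8898 ≈ -0.268

-0.268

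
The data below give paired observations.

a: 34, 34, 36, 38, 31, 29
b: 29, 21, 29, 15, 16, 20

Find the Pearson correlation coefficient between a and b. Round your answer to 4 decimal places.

0.1334

n = 6, Σa = 202, Σb = 130, Σa² = 6854, Σb² = 3004, Σab = 4390
nΣab − ΣaΣb = 26340 − 26260 = 80
nΣa² − (Σa)² = 41124 − 40804 = 320; nΣb² − (Σb)² = 18024 − 16900 = 1124
r = 80 / √(320 × 1124) = 80 / 599.7333 ≈ 0.1334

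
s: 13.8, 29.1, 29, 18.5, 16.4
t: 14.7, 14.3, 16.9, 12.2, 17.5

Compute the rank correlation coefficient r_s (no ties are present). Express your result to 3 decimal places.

Rank s: 1, 5, 4, 3, 2
Rank t: 3, 2, 4, 1, 5
d = rank(s) − rank(t): -2, 3, 0, 2, -3; Σd² = 26
ρ = 1 − 6Σd² / [n(n²−1)] = 1 − 6×26 / (5×24) = 1 − 156/120 ≈ -0.300

-0.300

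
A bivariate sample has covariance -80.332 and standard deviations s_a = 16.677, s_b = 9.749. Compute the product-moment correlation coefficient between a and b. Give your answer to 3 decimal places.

r = Cov(a,b) / (s_a · s_b) = -80.332 / (16.677 × 9.749)
  = -80.332 / 162.5841 ≈ -0.494

-0.494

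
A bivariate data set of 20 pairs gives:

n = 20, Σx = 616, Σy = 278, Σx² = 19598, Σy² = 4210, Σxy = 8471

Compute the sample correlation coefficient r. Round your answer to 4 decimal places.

-0.1966

r = (nΣxy − ΣxΣy) / √[(nΣx² − (Σx)²)(nΣy² − (Σy)²)]
Numerator: 20×8471 − 616×278 = -1828
Denominator: √[(391960 − 379456)(84200 − 77284)] = √[12504 × 6916] = 9299.3368
r = -1828 / 9299.3368 ≈ -0.1966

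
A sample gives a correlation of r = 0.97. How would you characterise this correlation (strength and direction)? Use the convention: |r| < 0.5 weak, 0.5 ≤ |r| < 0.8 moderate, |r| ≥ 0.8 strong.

r = 0.97 > 0 so the relationship is positive.
|r| = 0.97, which falls in the strong range.

strong positive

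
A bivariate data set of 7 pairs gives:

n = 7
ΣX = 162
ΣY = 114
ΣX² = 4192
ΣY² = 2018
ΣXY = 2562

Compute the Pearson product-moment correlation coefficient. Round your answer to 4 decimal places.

-0.2853

r = (nΣXY − ΣXΣY) / √[(nΣX² − (ΣX)²)(nΣY² − (ΣY)²)]
Numerator: 7×2562 − 162×114 = -534
Denominator: √[(29344 − 26244)(14126 − 12996)] = √[3100 × 1130] = 1871.6303
r = -534 / 1871.6303 ≈ -0.2853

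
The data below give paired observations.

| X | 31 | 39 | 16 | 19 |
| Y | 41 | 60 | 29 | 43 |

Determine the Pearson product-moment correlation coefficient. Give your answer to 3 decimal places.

0.857

n = 4, ΣX = 105, ΣY = 173, ΣX² = 3099, ΣY² = 7971, ΣXY = 4892
nΣXY − ΣXΣY = 19568 − 18165 = 1403
nΣX² − (ΣX)² = 12396 − 11025 = 1371; nΣY² − (ΣY)² = 31884 − 29929 = 1955
r = 1403 / √(1371 × 1955) = 1403 / 1637.1637 ≈ 0.857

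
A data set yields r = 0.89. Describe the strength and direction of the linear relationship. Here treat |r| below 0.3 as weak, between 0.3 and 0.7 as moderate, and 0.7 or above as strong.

strong positive

r = 0.89 > 0 so the relationship is positive.
|r| = 0.89, which falls in the strong range.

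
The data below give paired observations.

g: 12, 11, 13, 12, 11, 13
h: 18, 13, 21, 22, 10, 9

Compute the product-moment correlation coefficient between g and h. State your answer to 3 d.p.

0.279

n = 6, Σg = 72, Σh = 93, Σg² = 868, Σh² = 1599, Σgh = 1123
nΣgh − ΣgΣh = 6738 − 6696 = 42
nΣg² − (Σg)² = 5208 − 5184 = 24; nΣh² − (Σh)² = 9594 − 8649 = 945
r = 42 / √(24 × 945) = 42 / 150.5988 ≈ 0.279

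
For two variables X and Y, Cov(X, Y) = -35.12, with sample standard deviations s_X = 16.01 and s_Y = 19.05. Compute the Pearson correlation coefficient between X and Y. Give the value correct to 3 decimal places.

-0.115

r = Cov(X,Y) / (s_X · s_Y) = -35.12 / (16.01 × 19.05)
  = -35.12 / 304.9905 ≈ -0.115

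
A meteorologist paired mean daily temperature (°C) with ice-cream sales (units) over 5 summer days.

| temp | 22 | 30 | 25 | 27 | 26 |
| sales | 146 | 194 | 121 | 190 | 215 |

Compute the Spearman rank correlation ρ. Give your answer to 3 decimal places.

Rank temp: 1, 5, 2, 4, 3
Rank sales: 2, 4, 1, 3, 5
d = rank(temp) − rank(sales): -1, 1, 1, 1, -2; Σd² = 8
ρ = 1 − 6Σd² / [n(n²−1)] = 1 − 6×8 / (5×24) = 1 − 48/120 ≈ 0.600

0.600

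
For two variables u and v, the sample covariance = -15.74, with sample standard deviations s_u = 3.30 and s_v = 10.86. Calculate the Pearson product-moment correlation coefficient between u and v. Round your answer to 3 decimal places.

r = Cov(u,v) / (s_u · s_v) = -15.74 / (3.30 × 10.86)
  = -15.74 / 35.8380 ≈ -0.439

-0.439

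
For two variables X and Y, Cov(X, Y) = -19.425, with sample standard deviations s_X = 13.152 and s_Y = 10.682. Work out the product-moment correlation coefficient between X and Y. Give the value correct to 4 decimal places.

r = Cov(X,Y) / (s_X · s_Y) = -19.425 / (13.152 × 10.682)
  = -19.425 / 140.4897 ≈ -0.1383

-0.1383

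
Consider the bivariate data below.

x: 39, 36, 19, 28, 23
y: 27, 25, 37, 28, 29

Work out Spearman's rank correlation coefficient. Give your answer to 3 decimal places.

Rank x: 5, 4, 1, 3, 2
Rank y: 2, 1, 5, 3, 4
d = rank(x) − rank(y): 3, 3, -4, 0, -2; Σd² = 38
ρ = 1 − 6Σd² / [n(n²−1)] = 1 − 6×38 / (5×24) = 1 − 228/120 ≈ -0.900

-0.900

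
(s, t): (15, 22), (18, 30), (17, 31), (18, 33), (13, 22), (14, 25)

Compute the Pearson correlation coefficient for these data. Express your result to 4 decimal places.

0.9016

n = 6, Σs = 95, Σt = 163, Σs² = 1527, Σt² = 4543, Σst = 2627
nΣst − ΣsΣt = 15762 − 15485 = 277
nΣs² − (Σs)² = 9162 − 9025 = 137; nΣt² − (Σt)² = 27258 − 26569 = 689
r = 277 / √(137 × 689) = 277 / 307.2344 ≈ 0.9016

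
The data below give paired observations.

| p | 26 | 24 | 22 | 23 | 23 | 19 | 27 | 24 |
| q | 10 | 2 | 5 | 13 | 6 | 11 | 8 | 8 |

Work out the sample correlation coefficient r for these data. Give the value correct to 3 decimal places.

-0.141

n = 8, Σp = 188, Σq = 63, Σp² = 4460, Σq² = 583, Σpq = 1472
nΣpq − ΣpΣq = 11776 − 11844 = -68
nΣp² − (Σp)² = 35680 − 35344 = 336; nΣq² − (Σq)² = 4664 − 3969 = 695
r = -68 / √(336 × 695) = -68 / 483.2391 ≈ -0.141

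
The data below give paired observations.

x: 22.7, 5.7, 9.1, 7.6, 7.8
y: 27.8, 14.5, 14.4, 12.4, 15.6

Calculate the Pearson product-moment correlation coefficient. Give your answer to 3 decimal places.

n = 5, Σx = 52.9, Σy = 84.7, Σx² = 749.19, Σy² = 1587.57, Σxy = 1060.67
nΣxy − ΣxΣy = 5303.35 − 4480.63 = 822.72
nΣx² − (Σx)² = 3745.95 − 2798.41 = 947.54; nΣy² − (Σy)² = 7937.85 − 7174.09 = 763.76
r = 822.72 / √(947.54 × 763.76) = 822.72 / 850.7016 ≈ 0.967

0.967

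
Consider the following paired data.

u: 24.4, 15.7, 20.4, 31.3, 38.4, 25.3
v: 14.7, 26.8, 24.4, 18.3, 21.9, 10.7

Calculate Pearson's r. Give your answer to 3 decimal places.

n = 6, Σu = 155.5, Σv = 116.8, Σu² = 4352.35, Σv² = 2458.68, Σuv = 2961.66
nΣuv − ΣuΣv = 17769.96 − 18162.4 = -392.44
nΣu² − (Σu)² = 26114.1 − 24180.25 = 1933.85; nΣv² − (Σv)² = 14752.08 − 13642.24 = 1109.84
r = -392.44 / √(1933.85 × 1109.84) = -392.44 / 1465.0133 ≈ -0.268

-0.268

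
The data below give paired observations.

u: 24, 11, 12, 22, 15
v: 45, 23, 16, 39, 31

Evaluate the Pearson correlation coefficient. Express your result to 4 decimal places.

0.9449

n = 5, Σu = 84, Σv = 154, Σu² = 1550, Σv² = 5292, Σuv = 2848
nΣuv − ΣuΣv = 14240 − 12936 = 1304
nΣu² − (Σu)² = 7750 − 7056 = 694; nΣv² − (Σv)² = 26460 − 23716 = 2744
r = 1304 / √(694 × 2744) = 1304 / 1379.9768 ≈ 0.9449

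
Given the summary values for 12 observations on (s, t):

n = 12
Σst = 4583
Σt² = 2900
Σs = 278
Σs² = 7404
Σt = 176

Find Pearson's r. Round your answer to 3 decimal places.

0.912

r = (nΣst − ΣsΣt) / √[(nΣs² − (Σs)²)(nΣt² − (Σt)²)]
Numerator: 12×4583 − 278×176 = 6068
Denominator: √[(88848 − 77284)(34800 − 30976)] = √[11564 × 3824] = 6649.8674
r = 6068 / 6649.8674 ≈ 0.912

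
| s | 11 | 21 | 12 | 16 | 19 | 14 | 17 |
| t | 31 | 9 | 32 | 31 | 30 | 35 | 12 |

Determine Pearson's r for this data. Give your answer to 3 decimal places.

n = 7, Σs = 110, Σt = 180, Σs² = 1808, Σt² = 5296, Σst = 2674
nΣst − ΣsΣt = 18718 − 19800 = -1082
nΣs² − (Σs)² = 12656 − 12100 = 556; nΣt² − (Σt)² = 37072 − 32400 = 4672
r = -1082 / √(556 × 4672) = -1082 / 1611.7171 ≈ -0.671

-0.671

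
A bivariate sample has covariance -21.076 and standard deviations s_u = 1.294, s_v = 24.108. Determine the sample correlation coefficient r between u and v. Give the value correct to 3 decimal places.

r = Cov(u,v) / (s_u · s_v) = -21.076 / (1.294 × 24.108)
  = -21.076 / 31.1958 ≈ -0.676

-0.676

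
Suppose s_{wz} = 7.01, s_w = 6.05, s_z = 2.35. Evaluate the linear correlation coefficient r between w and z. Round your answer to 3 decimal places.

0.493

r = Cov(w,z) / (s_w · s_z) = 7.01 / (6.05 × 2.35)
  = 7.01 / 14.2175 ≈ 0.493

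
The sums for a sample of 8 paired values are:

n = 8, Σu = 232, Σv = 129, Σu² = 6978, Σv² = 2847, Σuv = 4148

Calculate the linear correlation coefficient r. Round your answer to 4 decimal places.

r = (nΣuv − ΣuΣv) / √[(nΣu² − (Σu)²)(nΣv² − (Σv)²)]
Numerator: 8×4148 − 232×129 = 3256
Denominator: √[(55824 − 53824)(22776 − 16641)] = √[2000 × 6135] = 3502.8560
r = 3256 / 3502.8560 ≈ 0.9295

0.9295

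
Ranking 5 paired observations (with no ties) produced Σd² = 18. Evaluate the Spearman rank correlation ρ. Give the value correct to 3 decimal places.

ρ = 1 − 6Σd² / [n(n²−1)] = 1 − 6×18 / (5×24)
  = 1 − 108/120 = 1 − 0.9000 ≈ 0.100

0.100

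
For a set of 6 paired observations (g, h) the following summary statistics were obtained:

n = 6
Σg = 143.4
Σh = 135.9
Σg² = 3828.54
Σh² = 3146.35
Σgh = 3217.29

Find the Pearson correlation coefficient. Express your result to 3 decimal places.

-0.186

r = (nΣgh − ΣgΣh) / √[(nΣg² − (Σg)²)(nΣh² − (Σh)²)]
Numerator: 6×3217.29 − 143.4×135.9 = -184.32
Denominator: √[(22971.24 − 20563.56)(18878.1 − 18468.81)] = √[2407.68 × 409.29] = 992.6930
r = -184.32 / 992.6930 ≈ -0.186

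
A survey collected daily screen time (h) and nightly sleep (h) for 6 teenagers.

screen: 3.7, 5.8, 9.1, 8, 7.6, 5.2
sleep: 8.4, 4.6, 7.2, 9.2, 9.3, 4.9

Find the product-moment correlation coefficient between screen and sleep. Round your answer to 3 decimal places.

0.320

n = 6, Σx = 39.4, Σy = 43.6, Σx² = 278.94, Σy² = 338.7, Σxy = 293.04
nΣxy − ΣxΣy = 1758.24 − 1717.84 = 40.4
nΣx² − (Σx)² = 1673.64 − 1552.36 = 121.28; nΣy² − (Σy)² = 2032.2 − 1900.96 = 131.24
r = 40.4 / √(121.28 × 131.24) = 40.4 / 126.1618 ≈ 0.320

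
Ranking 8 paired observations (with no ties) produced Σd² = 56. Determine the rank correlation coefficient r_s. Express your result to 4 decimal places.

0.3333

ρ = 1 − 6Σd² / [n(n²−1)] = 1 − 6×56 / (8×63)
  = 1 − 336/504 = 1 − 0.66667 ≈ 0.3333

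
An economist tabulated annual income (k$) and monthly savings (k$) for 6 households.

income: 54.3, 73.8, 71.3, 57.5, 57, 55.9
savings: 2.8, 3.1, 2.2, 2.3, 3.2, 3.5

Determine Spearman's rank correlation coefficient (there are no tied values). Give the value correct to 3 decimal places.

-0.371

Rank income: 1, 6, 5, 4, 3, 2
Rank savings: 3, 4, 1, 2, 5, 6
d = rank(income) − rank(savings): -2, 2, 4, 2, -2, -4; Σd² = 48
ρ = 1 − 6Σd² / [n(n²−1)] = 1 − 6×48 / (6×35) = 1 − 288/210 ≈ -0.371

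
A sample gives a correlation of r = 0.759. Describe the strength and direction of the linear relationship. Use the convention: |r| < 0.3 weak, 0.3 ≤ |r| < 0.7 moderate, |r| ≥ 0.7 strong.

r = 0.759 > 0 so the relationship is positive.
|r| = 0.759, which falls in the strong range.

strong positive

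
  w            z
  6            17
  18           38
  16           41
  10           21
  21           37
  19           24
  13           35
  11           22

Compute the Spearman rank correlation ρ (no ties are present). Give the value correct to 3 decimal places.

Rank w: 1, 6, 5, 2, 8, 7, 4, 3
Rank z: 1, 7, 8, 2, 6, 4, 5, 3
d = rank(w) − rank(z): 0, -1, -3, 0, 2, 3, -1, 0; Σd² = 24
ρ = 1 − 6Σd² / [n(n²−1)] = 1 − 6×24 / (8×63) = 1 − 144/504 ≈ 0.714

0.714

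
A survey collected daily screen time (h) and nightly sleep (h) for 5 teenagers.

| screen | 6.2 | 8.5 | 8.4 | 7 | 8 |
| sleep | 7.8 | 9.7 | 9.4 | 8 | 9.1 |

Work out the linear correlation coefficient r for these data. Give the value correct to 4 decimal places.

0.9748

n = 5, Σx = 38.1, Σy = 44, Σx² = 294.25, Σy² = 390.1, Σxy = 338.57
nΣxy − ΣxΣy = 1692.85 − 1676.4 = 16.45
nΣx² − (Σx)² = 1471.25 − 1451.61 = 19.64; nΣy² − (Σy)² = 1950.5 − 1936 = 14.5
r = 16.45 / √(19.64 × 14.5) = 16.45 / 16.8754 ≈ 0.9748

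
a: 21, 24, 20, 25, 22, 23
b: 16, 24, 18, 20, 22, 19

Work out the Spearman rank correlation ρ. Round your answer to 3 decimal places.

Rank a: 2, 5, 1, 6, 3, 4
Rank b: 1, 6, 2, 4, 5, 3
d = rank(a) − rank(b): 1, -1, -1, 2, -2, 1; Σd² = 12
ρ = 1 − 6Σd² / [n(n²−1)] = 1 − 6×12 / (6×35) = 1 − 72/210 ≈ 0.657

0.657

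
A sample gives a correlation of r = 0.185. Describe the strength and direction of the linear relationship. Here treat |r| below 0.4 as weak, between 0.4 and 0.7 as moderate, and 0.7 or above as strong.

weak positive

r = 0.185 > 0 so the relationship is positive.
|r| = 0.185, which falls in the weak range.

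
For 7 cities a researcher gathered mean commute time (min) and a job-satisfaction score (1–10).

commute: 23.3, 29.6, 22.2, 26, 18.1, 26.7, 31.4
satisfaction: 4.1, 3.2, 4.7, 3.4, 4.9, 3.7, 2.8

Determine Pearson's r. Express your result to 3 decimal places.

n = 7, Σx = 177.3, Σy = 26.8, Σx² = 4614.35, Σy² = 106.24, Σxy = 658.39
nΣxy − ΣxΣy = 4608.73 − 4751.64 = -142.91
nΣx² − (Σx)² = 32300.45 − 31435.29 = 865.16; nΣy² − (Σy)² = 743.68 − 718.24 = 25.44
r = -142.91 / √(865.16 × 25.44) = -142.91 / 148.3566 ≈ -0.963

-0.963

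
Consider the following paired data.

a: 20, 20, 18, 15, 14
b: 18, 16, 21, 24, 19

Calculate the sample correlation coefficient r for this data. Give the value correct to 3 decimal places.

-0.622

n = 5, Σa = 87, Σb = 98, Σa² = 1545, Σb² = 1958, Σab = 1684
nΣab − ΣaΣb = 8420 − 8526 = -106
nΣa² − (Σa)² = 7725 − 7569 = 156; nΣb² − (Σb)² = 9790 − 9604 = 186
r = -106 / √(156 × 186) = -106 / 170.3408 ≈ -0.622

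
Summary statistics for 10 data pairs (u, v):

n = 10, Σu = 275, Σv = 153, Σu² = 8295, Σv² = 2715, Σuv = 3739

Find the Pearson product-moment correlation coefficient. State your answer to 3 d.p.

-0.895

r = (nΣuv − ΣuΣv) / √[(nΣu² − (Σu)²)(nΣv² − (Σv)²)]
Numerator: 10×3739 − 275×153 = -4685
Denominator: √[(82950 − 75625)(27150 − 23409)] = √[7325 × 3741] = 5234.7708
r = -4685 / 5234.7708 ≈ -0.895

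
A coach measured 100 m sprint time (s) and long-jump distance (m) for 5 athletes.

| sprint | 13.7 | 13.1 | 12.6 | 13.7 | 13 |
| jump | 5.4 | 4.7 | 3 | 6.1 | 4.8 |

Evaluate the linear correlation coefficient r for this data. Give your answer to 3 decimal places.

n = 5, Σx = 66.1, Σy = 24, Σx² = 874.75, Σy² = 120.5, Σxy = 319.32
nΣxy − ΣxΣy = 1596.6 − 1586.4 = 10.2
nΣx² − (Σx)² = 4373.75 − 4369.21 = 4.54; nΣy² − (Σy)² = 602.5 − 576 = 26.5
r = 10.2 / √(4.54 × 26.5) = 10.2 / 10.9686 ≈ 0.930

0.930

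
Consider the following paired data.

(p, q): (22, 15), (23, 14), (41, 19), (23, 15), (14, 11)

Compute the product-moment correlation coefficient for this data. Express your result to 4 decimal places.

n = 5, Σp = 123, Σq = 74, Σp² = 3419, Σq² = 1128, Σpq = 1930
nΣpq − ΣpΣq = 9650 − 9102 = 548
nΣp² − (Σp)² = 17095 − 15129 = 1966; nΣq² − (Σq)² = 5640 − 5476 = 164
r = 548 / √(1966 × 164) = 548 / 567.8239 ≈ 0.9651

0.9651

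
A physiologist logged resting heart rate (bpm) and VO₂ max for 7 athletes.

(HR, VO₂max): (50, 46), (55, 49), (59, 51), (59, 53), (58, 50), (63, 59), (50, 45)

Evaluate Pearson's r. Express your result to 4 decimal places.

0.9396

n = 7, Σx = 394, Σy = 353, Σx² = 22320, Σy² = 17933, Σxy = 19998
nΣxy − ΣxΣy = 139986 − 139082 = 904
nΣx² − (Σx)² = 156240 − 155236 = 1004; nΣy² − (Σy)² = 125531 − 124609 = 922
r = 904 / √(1004 × 922) = 904 / 962.1268 ≈ 0.9396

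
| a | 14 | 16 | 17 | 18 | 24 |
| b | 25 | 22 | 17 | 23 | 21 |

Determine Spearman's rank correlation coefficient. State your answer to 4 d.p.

-0.5000

Rank a: 1, 2, 3, 4, 5
Rank b: 5, 3, 1, 4, 2
d = rank(a) − rank(b): -4, -1, 2, 0, 3; Σd² = 30
ρ = 1 − 6Σd² / [n(n²−1)] = 1 − 6×30 / (5×24) = 1 − 180/120 ≈ -0.5000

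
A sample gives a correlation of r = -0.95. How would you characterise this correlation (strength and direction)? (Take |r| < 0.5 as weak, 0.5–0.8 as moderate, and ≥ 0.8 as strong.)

strong negative

r = -0.95 < 0 so the relationship is negative.
|r| = 0.95, which falls in the strong range.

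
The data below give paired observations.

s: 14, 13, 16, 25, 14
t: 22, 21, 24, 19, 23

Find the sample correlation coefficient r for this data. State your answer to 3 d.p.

n = 5, Σs = 82, Σt = 109, Σs² = 1442, Σt² = 2391, Σst = 1762
nΣst − ΣsΣt = 8810 − 8938 = -128
nΣs² − (Σs)² = 7210 − 6724 = 486; nΣt² − (Σt)² = 11955 − 11881 = 74
r = -128 / √(486 × 74) = -128 / 189.6418 ≈ -0.675

-0.675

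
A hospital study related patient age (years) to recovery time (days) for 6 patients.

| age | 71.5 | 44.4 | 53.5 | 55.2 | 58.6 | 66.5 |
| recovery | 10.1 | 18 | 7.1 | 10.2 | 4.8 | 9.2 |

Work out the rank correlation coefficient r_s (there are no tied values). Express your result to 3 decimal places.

Rank age: 6, 1, 2, 3, 4, 5
Rank recovery: 4, 6, 2, 5, 1, 3
d = rank(age) − rank(recovery): 2, -5, 0, -2, 3, 2; Σd² = 46
ρ = 1 − 6Σd² / [n(n²−1)] = 1 − 6×46 / (6×35) = 1 − 276/210 ≈ -0.314

-0.314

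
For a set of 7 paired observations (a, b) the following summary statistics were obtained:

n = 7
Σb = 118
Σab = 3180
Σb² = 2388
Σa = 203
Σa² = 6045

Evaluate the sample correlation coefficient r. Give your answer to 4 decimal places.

-0.9640

r = (nΣab − ΣaΣb) / √[(nΣa² − (Σa)²)(nΣb² − (Σb)²)]
Numerator: 7×3180 − 203×118 = -1694
Denominator: √[(42315 − 41209)(16716 − 13924)] = √[1106 × 2792] = 1757.2570
r = -1694 / 1757.2570 ≈ -0.9640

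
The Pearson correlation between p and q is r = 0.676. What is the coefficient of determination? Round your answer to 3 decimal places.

0.457

r² = (0.676)² = 0.457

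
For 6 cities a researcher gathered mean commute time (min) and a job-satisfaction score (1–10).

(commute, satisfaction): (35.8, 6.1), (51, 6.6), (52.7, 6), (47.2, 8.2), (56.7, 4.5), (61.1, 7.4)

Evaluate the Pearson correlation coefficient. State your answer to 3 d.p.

-0.064

n = 6, Σx = 304.5, Σy = 38.8, Σx² = 15835.87, Σy² = 259.02, Σxy = 1965.51
nΣxy − ΣxΣy = 11793.06 − 11814.6 = -21.54
nΣx² − (Σx)² = 95015.22 − 92720.25 = 2294.97; nΣy² − (Σy)² = 1554.12 − 1505.44 = 48.68
r = -21.54 / √(2294.97 × 48.68) = -21.54 / 334.2441 ≈ -0.064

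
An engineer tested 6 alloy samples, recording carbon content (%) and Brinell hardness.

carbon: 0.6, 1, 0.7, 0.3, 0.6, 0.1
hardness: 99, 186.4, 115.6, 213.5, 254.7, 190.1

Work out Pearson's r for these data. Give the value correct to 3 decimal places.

-0.215

n = 6, Σx = 3.3, Σy = 1059.3, Σx² = 2.31, Σy² = 204501.67, Σxy = 562.6
nΣxy − ΣxΣy = 3375.6 − 3495.69 = -120.09
nΣx² − (Σx)² = 13.86 − 10.89 = 2.97; nΣy² − (Σy)² = 1227010.02 − 1122116.49 = 104893.53
r = -120.09 / √(2.97 × 104893.53) = -120.09 / 558.1521 ≈ -0.215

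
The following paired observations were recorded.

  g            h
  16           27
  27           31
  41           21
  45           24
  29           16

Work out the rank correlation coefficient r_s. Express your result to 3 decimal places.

Rank g: 1, 2, 4, 5, 3
Rank h: 4, 5, 2, 3, 1
d = rank(g) − rank(h): -3, -3, 2, 2, 2; Σd² = 30
ρ = 1 − 6Σd² / [n(n²−1)] = 1 − 6×30 / (5×24) = 1 − 180/120 ≈ -0.500

-0.500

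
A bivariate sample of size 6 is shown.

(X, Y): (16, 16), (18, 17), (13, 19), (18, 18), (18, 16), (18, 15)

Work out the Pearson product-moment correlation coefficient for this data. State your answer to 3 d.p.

n = 6, ΣX = 101, ΣY = 101, ΣX² = 1721, ΣY² = 1711, ΣXY = 1691
nΣXY − ΣXΣY = 10146 − 10201 = -55
nΣX² − (ΣX)² = 10326 − 10201 = 125; nΣY² − (ΣY)² = 10266 − 10201 = 65
r = -55 / √(125 × 65) = -55 / 90.1388 ≈ -0.610

-0.610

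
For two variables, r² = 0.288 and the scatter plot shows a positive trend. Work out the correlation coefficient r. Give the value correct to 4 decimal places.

|r| = √0.288 = 0.5367
The association is positive, so r = 0.5367.

0.5367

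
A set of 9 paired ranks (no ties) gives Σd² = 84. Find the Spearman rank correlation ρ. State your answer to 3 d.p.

0.300

ρ = 1 − 6Σd² / [n(n²−1)] = 1 − 6×84 / (9×80)
  = 1 − 504/720 = 1 − 0.7000 ≈ 0.300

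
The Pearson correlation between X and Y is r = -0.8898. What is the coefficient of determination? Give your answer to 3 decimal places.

0.792

r² = (-0.8898)² = 0.792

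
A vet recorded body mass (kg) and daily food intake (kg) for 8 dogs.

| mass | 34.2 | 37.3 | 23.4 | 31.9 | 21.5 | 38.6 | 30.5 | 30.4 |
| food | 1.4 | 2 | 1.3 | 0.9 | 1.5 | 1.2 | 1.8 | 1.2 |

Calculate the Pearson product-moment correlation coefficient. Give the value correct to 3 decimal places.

0.103

n = 8, Σx = 247.8, Σy = 11.3, Σx² = 7932.72, Σy² = 16.83, Σxy = 351.56
nΣxy − ΣxΣy = 2812.48 − 2800.14 = 12.34
nΣx² − (Σx)² = 63461.76 − 61404.84 = 2056.92; nΣy² − (Σy)² = 134.64 − 127.69 = 6.95
r = 12.34 / √(2056.92 × 6.95) = 12.34 / 119.5642 ≈ 0.103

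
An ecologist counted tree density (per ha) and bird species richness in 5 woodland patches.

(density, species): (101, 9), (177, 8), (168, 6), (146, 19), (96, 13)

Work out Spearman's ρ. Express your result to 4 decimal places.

Rank density: 2, 5, 4, 3, 1
Rank species: 3, 2, 1, 5, 4
d = rank(density) − rank(species): -1, 3, 3, -2, -3; Σd² = 32
ρ = 1 − 6Σd² / [n(n²−1)] = 1 − 6×32 / (5×24) = 1 − 192/120 ≈ -0.6000

-0.6000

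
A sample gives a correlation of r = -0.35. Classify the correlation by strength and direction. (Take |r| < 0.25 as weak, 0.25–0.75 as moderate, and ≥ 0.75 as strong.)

moderate negative

r = -0.35 < 0 so the relationship is negative.
|r| = 0.35, which falls in the moderate range.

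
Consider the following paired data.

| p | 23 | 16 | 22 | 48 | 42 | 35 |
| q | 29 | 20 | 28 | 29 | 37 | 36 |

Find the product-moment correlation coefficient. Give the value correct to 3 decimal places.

0.667

n = 6, Σp = 186, Σq = 179, Σp² = 6562, Σq² = 5531, Σpq = 5809
nΣpq − ΣpΣq = 34854 − 33294 = 1560
nΣp² − (Σp)² = 39372 − 34596 = 4776; nΣq² − (Σq)² = 33186 − 32041 = 1145
r = 1560 / √(4776 × 1145) = 1560 / 2338.4867 ≈ 0.667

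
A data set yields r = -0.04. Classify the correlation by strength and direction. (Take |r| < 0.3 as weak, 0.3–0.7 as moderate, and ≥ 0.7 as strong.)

r = -0.04 < 0 so the relationship is negative.
|r| = 0.04, which falls in the weak range.

weak negative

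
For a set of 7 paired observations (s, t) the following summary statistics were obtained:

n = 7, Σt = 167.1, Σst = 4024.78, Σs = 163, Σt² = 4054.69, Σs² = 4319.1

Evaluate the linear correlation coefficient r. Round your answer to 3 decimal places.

r = (nΣst − ΣsΣt) / √[(nΣs² − (Σs)²)(nΣt² − (Σt)²)]
Numerator: 7×4024.78 − 163×167.1 = 936.16
Denominator: √[(30233.7 − 26569)(28382.83 − 27922.41)] = √[3664.7 × 460.42] = 1298.9616
r = 936.16 / 1298.9616 ≈ 0.721

0.721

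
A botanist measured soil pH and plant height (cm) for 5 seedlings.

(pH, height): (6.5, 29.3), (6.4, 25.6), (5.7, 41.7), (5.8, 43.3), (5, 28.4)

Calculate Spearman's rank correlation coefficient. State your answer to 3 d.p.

-0.100

Rank pH: 5, 4, 2, 3, 1
Rank height: 3, 1, 4, 5, 2
d = rank(pH) − rank(height): 2, 3, -2, -2, -1; Σd² = 22
ρ = 1 − 6Σd² / [n(n²−1)] = 1 − 6×22 / (5×24) = 1 − 132/120 ≈ -0.100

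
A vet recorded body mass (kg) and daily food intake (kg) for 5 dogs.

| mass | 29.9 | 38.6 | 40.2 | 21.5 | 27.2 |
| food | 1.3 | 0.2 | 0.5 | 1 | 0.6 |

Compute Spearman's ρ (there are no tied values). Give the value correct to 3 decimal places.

-0.600

Rank mass: 3, 4, 5, 1, 2
Rank food: 5, 1, 2, 4, 3
d = rank(mass) − rank(food): -2, 3, 3, -3, -1; Σd² = 32
ρ = 1 − 6Σd² / [n(n²−1)] = 1 − 6×32 / (5×24) = 1 − 192/120 ≈ -0.600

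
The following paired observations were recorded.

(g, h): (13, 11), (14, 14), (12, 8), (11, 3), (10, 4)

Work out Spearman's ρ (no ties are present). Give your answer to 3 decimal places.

Rank g: 4, 5, 3, 2, 1
Rank h: 4, 5, 3, 1, 2
d = rank(g) − rank(h): 0, 0, 0, 1, -1; Σd² = 2
ρ = 1 − 6Σd² / [n(n²−1)] = 1 − 6×2 / (5×24) = 1 − 12/120 ≈ 0.900

0.900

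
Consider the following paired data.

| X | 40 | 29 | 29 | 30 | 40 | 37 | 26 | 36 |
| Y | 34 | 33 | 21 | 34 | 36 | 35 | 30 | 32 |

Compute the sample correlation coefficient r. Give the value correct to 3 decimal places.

0.558

n = 8, ΣX = 267, ΣY = 255, ΣX² = 9123, ΣY² = 8287, ΣXY = 8613
nΣXY − ΣXΣY = 68904 − 68085 = 819
nΣX² − (ΣX)² = 72984 − 71289 = 1695; nΣY² − (ΣY)² = 66296 − 65025 = 1271
r = 819 / √(1695 × 1271) = 819 / 1467.7687 ≈ 0.558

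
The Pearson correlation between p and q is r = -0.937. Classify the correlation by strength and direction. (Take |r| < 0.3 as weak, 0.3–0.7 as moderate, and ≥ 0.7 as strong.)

strong negative

r = -0.937 < 0 so the relationship is negative.
|r| = 0.937, which falls in the strong range.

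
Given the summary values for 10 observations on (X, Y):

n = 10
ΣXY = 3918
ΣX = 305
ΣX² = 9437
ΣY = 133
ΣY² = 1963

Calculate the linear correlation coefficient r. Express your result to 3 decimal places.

r = (nΣXY − ΣXΣY) / √[(nΣX² − (ΣX)²)(nΣY² − (ΣY)²)]
Numerator: 10×3918 − 305×133 = -1385
Denominator: √[(94370 − 93025)(19630 − 17689)] = √[1345 × 1941] = 1615.7491
r = -1385 / 1615.7491 ≈ -0.857

-0.857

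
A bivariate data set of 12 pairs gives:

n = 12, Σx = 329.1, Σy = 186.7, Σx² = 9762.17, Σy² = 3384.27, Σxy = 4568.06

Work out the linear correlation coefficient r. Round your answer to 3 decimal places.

-0.929

r = (nΣxy − ΣxΣy) / √[(nΣx² − (Σx)²)(nΣy² − (Σy)²)]
Numerator: 12×4568.06 − 329.1×186.7 = -6626.25
Denominator: √[(117146.04 − 108306.81)(40611.24 − 34856.89)] = √[8839.23 × 5754.35] = 7131.9018
r = -6626.25 / 7131.9018 ≈ -0.929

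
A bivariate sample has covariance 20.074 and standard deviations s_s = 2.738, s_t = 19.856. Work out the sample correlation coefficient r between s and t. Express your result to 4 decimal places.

0.3692

r = Cov(s,t) / (s_s · s_t) = 20.074 / (2.738 × 19.856)
  = 20.074 / 54.3657 ≈ 0.3692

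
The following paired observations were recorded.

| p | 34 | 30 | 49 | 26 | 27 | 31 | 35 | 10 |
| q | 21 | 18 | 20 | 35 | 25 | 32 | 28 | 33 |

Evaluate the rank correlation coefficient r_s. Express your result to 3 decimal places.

-0.571

Rank p: 6, 4, 8, 2, 3, 5, 7, 1
Rank q: 3, 1, 2, 8, 4, 6, 5, 7
d = rank(p) − rank(q): 3, 3, 6, -6, -1, -1, 2, -6; Σd² = 132
ρ = 1 − 6Σd² / [n(n²−1)] = 1 − 6×132 / (8×63) = 1 − 792/504 ≈ -0.571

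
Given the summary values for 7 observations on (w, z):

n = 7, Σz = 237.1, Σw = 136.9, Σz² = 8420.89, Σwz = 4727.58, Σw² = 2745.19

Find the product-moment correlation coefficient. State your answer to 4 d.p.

r = (nΣwz − ΣwΣz) / √[(nΣw² − (Σw)²)(nΣz² − (Σz)²)]
Numerator: 7×4727.58 − 136.9×237.1 = 634.07
Denominator: √[(19216.33 − 18741.61)(58946.23 − 56216.41)] = √[474.72 × 2729.82] = 1138.3761
r = 634.07 / 1138.3761 ≈ 0.5570

0.5570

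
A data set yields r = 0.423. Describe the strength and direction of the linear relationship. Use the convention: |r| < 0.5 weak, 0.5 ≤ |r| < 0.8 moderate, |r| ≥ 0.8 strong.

weak positive

r = 0.423 > 0 so the relationship is positive.
|r| = 0.423, which falls in the weak range.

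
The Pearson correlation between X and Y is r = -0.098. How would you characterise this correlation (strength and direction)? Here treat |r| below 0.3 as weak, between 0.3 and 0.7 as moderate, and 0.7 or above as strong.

weak negative

r = -0.098 < 0 so the relationship is negative.
|r| = 0.098, which falls in the weak range.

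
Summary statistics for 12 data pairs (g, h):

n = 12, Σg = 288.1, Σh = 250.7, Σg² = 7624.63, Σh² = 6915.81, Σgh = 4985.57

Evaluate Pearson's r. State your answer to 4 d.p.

r = (nΣgh − ΣgΣh) / √[(nΣg² − (Σg)²)(nΣh² − (Σh)²)]
Numerator: 12×4985.57 − 288.1×250.7 = -12399.83
Denominator: √[(91495.56 − 83001.61)(82989.72 − 62850.49)] = √[8493.95 × 20139.23] = 13079.0524
r = -12399.83 / 13079.0524 ≈ -0.9481

-0.9481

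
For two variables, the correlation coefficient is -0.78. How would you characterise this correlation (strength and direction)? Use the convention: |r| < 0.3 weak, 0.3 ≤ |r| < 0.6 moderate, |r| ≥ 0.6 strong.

r = -0.78 < 0 so the relationship is negative.
|r| = 0.78, which falls in the strong range.

strong negative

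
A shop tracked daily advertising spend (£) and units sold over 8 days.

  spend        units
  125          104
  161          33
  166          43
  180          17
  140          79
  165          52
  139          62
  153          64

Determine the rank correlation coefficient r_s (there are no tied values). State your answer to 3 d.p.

-0.857

Rank spend: 1, 5, 7, 8, 3, 6, 2, 4
Rank units: 8, 2, 3, 1, 7, 4, 5, 6
d = rank(spend) − rank(units): -7, 3, 4, 7, -4, 2, -3, -2; Σd² = 156
ρ = 1 − 6Σd² / [n(n²−1)] = 1 − 6×156 / (8×63) = 1 − 936/504 ≈ -0.857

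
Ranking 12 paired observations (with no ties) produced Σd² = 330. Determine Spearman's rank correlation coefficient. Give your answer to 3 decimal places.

-0.154

ρ = 1 − 6Σd² / [n(n²−1)] = 1 − 6×330 / (12×143)
  = 1 − 1980/1716 = 1 − 1.1538 ≈ -0.154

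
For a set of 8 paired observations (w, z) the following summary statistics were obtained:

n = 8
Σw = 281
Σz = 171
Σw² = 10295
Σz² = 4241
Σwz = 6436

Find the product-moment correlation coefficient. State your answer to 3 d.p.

r = (nΣwz − ΣwΣz) / √[(nΣw² − (Σw)²)(nΣz² − (Σz)²)]
Numerator: 8×6436 − 281×171 = 3437
Denominator: √[(82360 − 78961)(33928 − 29241)] = √[3399 × 4687] = 3991.3798
r = 3437 / 3991.3798 ≈ 0.861

0.861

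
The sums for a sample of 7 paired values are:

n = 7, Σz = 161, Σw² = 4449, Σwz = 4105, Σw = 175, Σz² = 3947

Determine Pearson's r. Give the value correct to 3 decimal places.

r = (nΣwz − ΣwΣz) / √[(nΣw² − (Σw)²)(nΣz² − (Σz)²)]
Numerator: 7×4105 − 175×161 = 560
Denominator: √[(31143 − 30625)(27629 − 25921)] = √[518 × 1708] = 940.6083
r = 560 / 940.6083 ≈ 0.595

0.595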